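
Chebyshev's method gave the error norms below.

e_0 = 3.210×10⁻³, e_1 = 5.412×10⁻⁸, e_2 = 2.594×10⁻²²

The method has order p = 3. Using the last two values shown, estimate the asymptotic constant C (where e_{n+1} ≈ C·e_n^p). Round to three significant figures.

C ≈ e_2 / e_1^3
  = 2.594×10⁻²² / (5.412×10⁻⁸)^3
  = 2.594×10⁻²² / 1.58516e-22 ≈ 1.6364

1.64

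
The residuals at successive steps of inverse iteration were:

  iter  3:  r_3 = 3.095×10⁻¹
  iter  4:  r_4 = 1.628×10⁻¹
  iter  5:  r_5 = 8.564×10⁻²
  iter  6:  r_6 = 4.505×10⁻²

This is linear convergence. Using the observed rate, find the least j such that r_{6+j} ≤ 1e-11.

35

Rate ρ ≈ r_6/r_5 = 4.505×10⁻²/8.564×10⁻² = 0.5260.
After j more steps, r_{6+j} ≈ 4.505×10⁻²·ρ^j; need ρ^j ≤ 1e-11/4.505×10⁻² = 2.21976e-10.
j ≥ ln(2.21976e-10)/ln(0.5260) = -22.2285/-0.64245 = 34.600.
So 35 more iterations are needed.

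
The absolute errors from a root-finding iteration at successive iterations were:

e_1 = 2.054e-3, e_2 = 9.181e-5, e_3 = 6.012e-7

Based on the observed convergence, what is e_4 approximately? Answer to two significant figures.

First estimate the order: p ≈ ln(e_3/e_2) / ln(e_2/e_1) = ln(6.012e-7/9.181e-5)/ln(9.181e-5/2.054e-3) = ln(0.00654831)/ln(0.0446981) ≈ 1.6180.
Then e_4 ≈ e_3·(e_3/e_2)^p = 6.012e-7·(0.00654831)^1.6180 = 6.012e-7·0.00029275 ≈ 1.76e-10.

1.8e-10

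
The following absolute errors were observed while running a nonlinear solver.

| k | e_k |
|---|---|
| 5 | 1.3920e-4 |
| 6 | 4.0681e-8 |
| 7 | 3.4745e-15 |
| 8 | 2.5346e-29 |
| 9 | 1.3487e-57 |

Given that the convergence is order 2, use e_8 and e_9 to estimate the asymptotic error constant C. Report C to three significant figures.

C ≈ e_9 / e_8^2
  = 1.3487e-57 / (2.5346e-29)^2
  = 1.3487e-57 / 6.4242e-58 ≈ 2.0994

2.10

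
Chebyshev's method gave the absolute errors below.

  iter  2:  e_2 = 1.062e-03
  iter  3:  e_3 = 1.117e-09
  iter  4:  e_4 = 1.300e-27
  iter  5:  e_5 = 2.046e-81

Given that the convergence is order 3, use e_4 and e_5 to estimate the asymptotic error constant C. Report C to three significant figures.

0.931

C ≈ e_5 / e_4^3
  = 2.046e-81 / (1.300e-27)^3
  = 2.046e-81 / 2.197e-81 ≈ 0.93127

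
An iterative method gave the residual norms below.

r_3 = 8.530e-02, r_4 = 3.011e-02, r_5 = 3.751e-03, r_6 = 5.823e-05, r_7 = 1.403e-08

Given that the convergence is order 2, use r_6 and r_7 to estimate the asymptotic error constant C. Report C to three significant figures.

4.14

C ≈ r_7 / r_6^2
  = 1.403e-08 / (5.823e-05)^2
  = 1.403e-08 / 3.39073e-09 ≈ 4.1377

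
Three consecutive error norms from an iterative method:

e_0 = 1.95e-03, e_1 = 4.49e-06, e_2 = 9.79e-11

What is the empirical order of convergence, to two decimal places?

p ≈ ln(e_2/e_1) / ln(e_1/e_0)
  = ln(9.79e-11/4.49e-06) / ln(4.49e-06/1.95e-03)
  = ln(2.1804e-05) / ln(0.00230256)
  = -10.73342 / -6.07373 ≈ 1.76719

1.77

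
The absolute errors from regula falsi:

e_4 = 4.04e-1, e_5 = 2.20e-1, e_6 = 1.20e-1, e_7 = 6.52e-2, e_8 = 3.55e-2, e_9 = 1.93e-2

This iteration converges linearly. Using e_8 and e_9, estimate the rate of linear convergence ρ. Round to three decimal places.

ρ ≈ e_9/e_8 = 1.93e-2/3.55e-2 = 0.54366

0.544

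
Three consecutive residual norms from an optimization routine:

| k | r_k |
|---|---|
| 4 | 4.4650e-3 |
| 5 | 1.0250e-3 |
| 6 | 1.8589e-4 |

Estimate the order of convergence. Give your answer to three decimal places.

1.160

p ≈ ln(r_6/r_5) / ln(r_5/r_4)
  = ln(1.8589e-4/1.0250e-3) / ln(1.0250e-3/4.4650e-3)
  = ln(0.181356) / ln(0.229563)
  = -1.707293 / -1.471578 ≈ 1.160178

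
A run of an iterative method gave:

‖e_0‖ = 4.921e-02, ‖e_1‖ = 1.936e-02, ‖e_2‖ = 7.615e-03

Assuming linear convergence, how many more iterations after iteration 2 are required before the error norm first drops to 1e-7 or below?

13

Rate ρ ≈ ‖e_2‖/‖e_1‖ = 7.615e-03/1.936e-02 = 0.3933.
After j more steps, ‖e_{2+j}‖ ≈ 7.615e-03·ρ^j; need ρ^j ≤ 1e-7/7.615e-03 = 1.3132e-05.
j ≥ ln(1.3132e-05)/ln(0.3933) = -11.2405/-0.93318 = 12.045.
So 13 more iterations are needed.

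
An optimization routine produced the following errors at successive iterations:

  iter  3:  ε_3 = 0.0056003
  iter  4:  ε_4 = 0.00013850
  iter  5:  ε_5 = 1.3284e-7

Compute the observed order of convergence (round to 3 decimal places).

1.878

p ≈ ln(ε_5/ε_4) / ln(ε_4/ε_3)
  = ln(1.3284e-7/0.00013850) / ln(0.00013850/0.0056003)
  = ln(0.000959134) / ln(0.0247308)
  = -6.949480 / -3.699706 ≈ 1.878387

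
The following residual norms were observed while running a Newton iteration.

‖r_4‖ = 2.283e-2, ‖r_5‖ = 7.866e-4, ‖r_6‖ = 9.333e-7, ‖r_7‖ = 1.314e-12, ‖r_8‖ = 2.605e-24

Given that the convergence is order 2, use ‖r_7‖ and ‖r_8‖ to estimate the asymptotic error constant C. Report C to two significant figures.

C ≈ ‖r_8‖ / ‖r_7‖^2
  = 2.605e-24 / (1.314e-12)^2
  = 2.605e-24 / 1.7266e-24 ≈ 1.5087

1.5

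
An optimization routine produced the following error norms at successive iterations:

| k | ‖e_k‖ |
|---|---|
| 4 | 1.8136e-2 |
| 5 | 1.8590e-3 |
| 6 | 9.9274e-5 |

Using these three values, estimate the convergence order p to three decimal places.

1.286

p ≈ ln(‖e_6‖/‖e_5‖) / ln(‖e_5‖/‖e_4‖)
  = ln(9.9274e-5/1.8590e-3) / ln(1.8590e-3/1.8136e-2)
  = ln(0.0534018) / ln(0.102503)
  = -2.929911 / -2.277863 ≈ 1.286254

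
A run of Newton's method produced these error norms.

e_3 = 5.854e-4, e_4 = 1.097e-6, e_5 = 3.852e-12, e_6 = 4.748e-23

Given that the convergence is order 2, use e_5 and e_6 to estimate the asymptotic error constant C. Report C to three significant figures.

C ≈ e_6 / e_5^2
  = 4.748e-23 / (3.852e-12)^2
  = 4.748e-23 / 1.48379e-23 ≈ 3.1999

3.20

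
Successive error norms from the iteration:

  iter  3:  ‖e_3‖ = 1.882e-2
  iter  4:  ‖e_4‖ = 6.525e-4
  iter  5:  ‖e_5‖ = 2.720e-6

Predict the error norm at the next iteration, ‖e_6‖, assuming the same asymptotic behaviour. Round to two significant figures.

First estimate the order: p ≈ ln(‖e_5‖/‖e_4‖) / ln(‖e_4‖/‖e_3‖) = ln(2.720e-6/6.525e-4)/ln(6.525e-4/1.882e-2) = ln(0.00416858)/ln(0.0346706) ≈ 1.6301.
Then ‖e_6‖ ≈ ‖e_5‖·(‖e_5‖/‖e_4‖)^p = 2.720e-6·(0.00416858)^1.6301 = 2.720e-6·0.00013193 ≈ 3.588e-10.

3.6e-10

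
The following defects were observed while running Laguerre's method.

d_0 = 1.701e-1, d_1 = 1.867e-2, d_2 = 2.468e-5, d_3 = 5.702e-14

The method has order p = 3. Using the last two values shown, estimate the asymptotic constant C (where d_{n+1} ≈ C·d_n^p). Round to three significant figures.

C ≈ d_3 / d_2^3
  = 5.702e-14 / (2.468e-5)^3
  = 5.702e-14 / 1.50326e-14 ≈ 3.7931

3.79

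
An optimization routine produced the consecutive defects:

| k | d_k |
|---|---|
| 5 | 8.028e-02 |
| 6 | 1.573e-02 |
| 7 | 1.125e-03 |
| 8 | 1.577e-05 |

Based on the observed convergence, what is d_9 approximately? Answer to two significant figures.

1.6e-8

First estimate the order: p ≈ ln(d_8/d_7) / ln(d_7/d_6) = ln(1.577e-05/1.125e-03)/ln(1.125e-03/1.573e-02) = ln(0.0140178)/ln(0.0715194) ≈ 1.6178.
Then d_9 ≈ d_8·(d_8/d_7)^p = 1.577e-05·(0.0140178)^1.6178 = 1.577e-05·0.00100392 ≈ 1.583e-08.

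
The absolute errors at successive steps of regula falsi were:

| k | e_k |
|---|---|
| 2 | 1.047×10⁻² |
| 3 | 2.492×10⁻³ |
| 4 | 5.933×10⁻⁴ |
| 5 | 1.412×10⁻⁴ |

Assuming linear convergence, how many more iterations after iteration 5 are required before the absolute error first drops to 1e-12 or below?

Rate ρ ≈ e_5/e_4 = 1.412×10⁻⁴/5.933×10⁻⁴ = 0.2380.
After j more steps, e_{5+j} ≈ 1.412×10⁻⁴·ρ^j; need ρ^j ≤ 1e-12/1.412×10⁻⁴ = 7.08215e-09.
j ≥ ln(7.08215e-09)/ln(0.2380) = -18.7657/-1.43548 = 13.073.
So 14 more iterations are needed.

14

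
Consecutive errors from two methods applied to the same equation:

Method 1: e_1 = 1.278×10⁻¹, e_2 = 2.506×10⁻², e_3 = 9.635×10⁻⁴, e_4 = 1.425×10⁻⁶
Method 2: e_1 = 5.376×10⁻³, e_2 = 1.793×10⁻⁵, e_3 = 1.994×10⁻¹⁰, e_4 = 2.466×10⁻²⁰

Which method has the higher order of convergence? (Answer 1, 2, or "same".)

Method 1: p ≈ ln(1.425×10⁻⁶/9.635×10⁻⁴)/ln(9.635×10⁻⁴/2.506×10⁻²) ≈ 2.00.
Method 2: p ≈ ln(2.466×10⁻²⁰/1.994×10⁻¹⁰)/ln(1.994×10⁻¹⁰/1.793×10⁻⁵) ≈ 2.00.
Both orders ≈ 2.0 — effectively the same.

same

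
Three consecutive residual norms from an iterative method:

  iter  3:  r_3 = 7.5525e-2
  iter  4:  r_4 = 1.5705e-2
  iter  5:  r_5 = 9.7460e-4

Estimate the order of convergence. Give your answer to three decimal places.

1.770

p ≈ ln(r_5/r_4) / ln(r_4/r_3)
  = ln(9.7460e-4/1.5705e-2) / ln(1.5705e-2/7.5525e-2)
  = ln(0.0620567) / ln(0.207944)
  = -2.779707 / -1.570486 ≈ 1.769966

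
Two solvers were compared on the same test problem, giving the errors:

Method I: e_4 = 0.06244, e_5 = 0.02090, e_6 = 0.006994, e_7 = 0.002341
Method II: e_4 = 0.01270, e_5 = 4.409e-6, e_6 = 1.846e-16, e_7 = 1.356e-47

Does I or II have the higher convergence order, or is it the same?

Method I: p ≈ ln(0.002341/0.006994)/ln(0.006994/0.02090) ≈ 1.00.
Method II: p ≈ ln(1.356e-47/1.846e-16)/ln(1.846e-16/4.409e-6) ≈ 3.00.
Method II has the higher order (≈3.0 vs ≈1.0).

II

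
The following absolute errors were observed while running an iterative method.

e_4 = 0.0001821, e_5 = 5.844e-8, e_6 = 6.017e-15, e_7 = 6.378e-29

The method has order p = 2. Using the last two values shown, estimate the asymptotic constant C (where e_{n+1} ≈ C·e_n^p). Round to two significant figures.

C ≈ e_7 / e_6^2
  = 6.378e-29 / (6.017e-15)^2
  = 6.378e-29 / 3.62043e-29 ≈ 1.7617

1.8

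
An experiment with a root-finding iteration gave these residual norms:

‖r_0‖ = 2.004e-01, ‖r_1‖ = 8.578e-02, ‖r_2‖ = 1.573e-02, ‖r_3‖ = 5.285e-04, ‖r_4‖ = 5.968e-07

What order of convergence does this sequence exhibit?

Consecutive ratios: ‖r_4‖/‖r_3‖ = 5.968e-07/5.285e-04 = 0.00112923, ‖r_3‖/‖r_2‖ = 5.285e-04/1.573e-02 = 0.0335982.
p ≈ ln(0.00112923)/ln(0.0335982) = -6.7862/-3.3933 ≈ 2.00.
So the convergence is quadratic (order 2).

2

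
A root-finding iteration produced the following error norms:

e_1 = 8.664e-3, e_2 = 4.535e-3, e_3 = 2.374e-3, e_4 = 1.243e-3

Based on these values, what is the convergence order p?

1

Consecutive ratios: e_4/e_3 = 1.243e-3/2.374e-3 = 0.523589, e_3/e_2 = 2.374e-3/4.535e-3 = 0.523484.
p ≈ ln(0.523589)/ln(0.523484) = -0.6470/-0.6472 ≈ 1.00.
So the convergence is linear (order 1).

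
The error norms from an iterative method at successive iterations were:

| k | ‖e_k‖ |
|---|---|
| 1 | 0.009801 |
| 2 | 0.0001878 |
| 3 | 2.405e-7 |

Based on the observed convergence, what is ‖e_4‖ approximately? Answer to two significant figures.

3.2e-12

First estimate the order: p ≈ ln(‖e_3‖/‖e_2‖) / ln(‖e_2‖/‖e_1‖) = ln(2.405e-7/0.0001878)/ln(0.0001878/0.009801) = ln(0.00128062)/ln(0.0191613) ≈ 1.6841.
Then ‖e_4‖ ≈ ‖e_3‖·(‖e_3‖/‖e_2‖)^p = 2.405e-7·(0.00128062)^1.6841 = 2.405e-7·1.34464e-05 ≈ 3.234e-12.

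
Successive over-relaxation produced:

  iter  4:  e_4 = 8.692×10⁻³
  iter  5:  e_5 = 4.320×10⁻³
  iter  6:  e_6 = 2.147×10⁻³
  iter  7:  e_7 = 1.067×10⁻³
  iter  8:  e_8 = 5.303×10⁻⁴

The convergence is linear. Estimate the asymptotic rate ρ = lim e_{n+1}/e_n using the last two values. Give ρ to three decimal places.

0.497

ρ ≈ e_8/e_7 = 5.303×10⁻⁴/1.067×10⁻³ = 0.49700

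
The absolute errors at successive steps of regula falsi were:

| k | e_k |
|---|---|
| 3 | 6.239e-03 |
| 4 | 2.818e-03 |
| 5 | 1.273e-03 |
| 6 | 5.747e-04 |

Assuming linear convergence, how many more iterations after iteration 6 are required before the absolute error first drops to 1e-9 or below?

17

Rate ρ ≈ e_6/e_5 = 5.747e-04/1.273e-03 = 0.4515.
After j more steps, e_{6+j} ≈ 5.747e-04·ρ^j; need ρ^j ≤ 1e-9/5.747e-04 = 1.74004e-06.
j ≥ ln(1.74004e-06)/ln(0.4515) = -13.2616/-0.79518 = 16.677.
So 17 more iterations are needed.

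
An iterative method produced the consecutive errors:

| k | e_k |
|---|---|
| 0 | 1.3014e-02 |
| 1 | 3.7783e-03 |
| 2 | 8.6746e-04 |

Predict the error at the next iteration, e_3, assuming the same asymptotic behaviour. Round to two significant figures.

First estimate the order: p ≈ ln(e_2/e_1) / ln(e_1/e_0) = ln(8.6746e-04/3.7783e-03)/ln(3.7783e-03/1.3014e-02) = ln(0.22959)/ln(0.290326) ≈ 1.1898.
Then e_3 ≈ e_2·(e_2/e_1)^p = 8.6746e-04·(0.22959)^1.1898 = 8.6746e-04·0.173645 ≈ 0.0001506.

1.5e-4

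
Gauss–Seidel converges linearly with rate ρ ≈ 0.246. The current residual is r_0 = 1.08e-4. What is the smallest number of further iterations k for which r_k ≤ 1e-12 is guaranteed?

14

After k steps, r_k ≈ 1.08e-4·0.246^k.
Need 0.246^k ≤ 1e-12/1.08e-4 = 9.25926e-09.
k ≥ ln(9.25926e-09)/ln(0.246) = -18.4976/-1.40242 = 13.190.
Smallest integer k = 14.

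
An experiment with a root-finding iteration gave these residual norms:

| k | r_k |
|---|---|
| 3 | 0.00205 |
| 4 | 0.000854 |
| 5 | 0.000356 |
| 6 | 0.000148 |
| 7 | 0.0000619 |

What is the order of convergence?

1

Consecutive ratios: r_7/r_6 = 0.0000619/0.000148 = 0.418243, r_6/r_5 = 0.000148/0.000356 = 0.41573.
p ≈ ln(0.418243)/ln(0.41573) = -0.8717/-0.8777 ≈ 0.99.
So the convergence is linear (order 1).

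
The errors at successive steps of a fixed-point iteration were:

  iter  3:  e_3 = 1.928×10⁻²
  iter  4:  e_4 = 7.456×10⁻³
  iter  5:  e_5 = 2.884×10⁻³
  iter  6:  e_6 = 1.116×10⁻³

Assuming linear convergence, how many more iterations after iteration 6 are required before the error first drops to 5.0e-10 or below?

Rate ρ ≈ e_6/e_5 = 1.116×10⁻³/2.884×10⁻³ = 0.3870.
After j more steps, e_{6+j} ≈ 1.116×10⁻³·ρ^j; need ρ^j ≤ 5.0e-10/1.116×10⁻³ = 4.48029e-07.
j ≥ ln(4.48029e-07)/ln(0.3870) = -14.6184/-0.94933 = 15.399.
So 16 more iterations are needed.

16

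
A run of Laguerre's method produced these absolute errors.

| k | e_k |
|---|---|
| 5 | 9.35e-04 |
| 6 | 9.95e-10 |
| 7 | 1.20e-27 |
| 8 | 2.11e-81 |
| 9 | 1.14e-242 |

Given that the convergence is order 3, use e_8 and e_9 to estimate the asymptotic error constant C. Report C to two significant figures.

1.2

C ≈ e_9 / e_8^3
  = 1.14e-242 / (2.11e-81)^3
  = 1.14e-242 / 9.39393e-243 ≈ 1.2135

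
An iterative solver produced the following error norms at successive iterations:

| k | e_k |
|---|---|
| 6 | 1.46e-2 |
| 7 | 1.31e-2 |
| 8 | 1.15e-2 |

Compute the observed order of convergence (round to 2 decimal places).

p ≈ ln(e_8/e_7) / ln(e_7/e_6)
  = ln(1.15e-2/1.31e-2) / ln(1.31e-2/1.46e-2)
  = ln(0.877863) / ln(0.89726)
  = -0.13026 / -0.10841 ≈ 1.20155

1.20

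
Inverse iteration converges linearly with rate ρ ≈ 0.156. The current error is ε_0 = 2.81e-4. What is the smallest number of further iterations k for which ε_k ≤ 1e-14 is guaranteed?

After k steps, ε_k ≈ 2.81e-4·0.156^k.
Need 0.156^k ≤ 1e-14/2.81e-4 = 3.55872e-11.
k ≥ ln(3.55872e-11)/ln(0.156) = -24.0590/-1.85790 = 12.950.
Smallest integer k = 13.

13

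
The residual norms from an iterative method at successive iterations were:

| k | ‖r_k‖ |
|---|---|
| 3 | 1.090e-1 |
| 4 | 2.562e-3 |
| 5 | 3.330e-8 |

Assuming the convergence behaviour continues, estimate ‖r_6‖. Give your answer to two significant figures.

First estimate the order: p ≈ ln(‖r_5‖/‖r_4‖) / ln(‖r_4‖/‖r_3‖) = ln(3.330e-8/2.562e-3)/ln(2.562e-3/1.090e-1) = ln(1.29977e-05)/ln(0.0235046) ≈ 2.9997.
Then ‖r_6‖ ≈ ‖r_5‖·(‖r_5‖/‖r_4‖)^p = 3.330e-8·(1.29977e-05)^2.9997 = 3.330e-8·2.20326e-15 ≈ 7.337e-23.

7.3e-23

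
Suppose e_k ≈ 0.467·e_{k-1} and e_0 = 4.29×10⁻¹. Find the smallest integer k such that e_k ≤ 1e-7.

21

After k steps, e_k ≈ 4.29×10⁻¹·0.467^k.
Need 0.467^k ≤ 1e-7/4.29×10⁻¹ = 2.331e-07.
k ≥ ln(2.331e-07)/ln(0.467) = -15.2718/-0.76143 = 20.057.
Smallest integer k = 21.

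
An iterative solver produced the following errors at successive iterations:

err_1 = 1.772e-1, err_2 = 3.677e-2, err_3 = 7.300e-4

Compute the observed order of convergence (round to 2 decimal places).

2.49

p ≈ ln(err_3/err_2) / ln(err_2/err_1)
  = ln(7.300e-4/3.677e-2) / ln(3.677e-2/1.772e-1)
  = ln(0.0198531) / ln(0.207506)
  = -3.91940 / -1.57260 ≈ 2.49231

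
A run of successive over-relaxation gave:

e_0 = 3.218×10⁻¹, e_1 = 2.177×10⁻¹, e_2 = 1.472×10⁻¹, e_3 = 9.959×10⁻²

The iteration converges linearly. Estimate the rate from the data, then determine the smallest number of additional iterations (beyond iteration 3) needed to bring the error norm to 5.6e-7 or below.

Rate ρ ≈ e_3/e_2 = 9.959×10⁻²/1.472×10⁻¹ = 0.6766.
After j more steps, e_{3+j} ≈ 9.959×10⁻²·ρ^j; need ρ^j ≤ 5.6e-7/9.959×10⁻² = 5.62305e-06.
j ≥ ln(5.62305e-06)/ln(0.6766) = -12.0886/-0.39068 = 30.942.
So 31 more iterations are needed.

31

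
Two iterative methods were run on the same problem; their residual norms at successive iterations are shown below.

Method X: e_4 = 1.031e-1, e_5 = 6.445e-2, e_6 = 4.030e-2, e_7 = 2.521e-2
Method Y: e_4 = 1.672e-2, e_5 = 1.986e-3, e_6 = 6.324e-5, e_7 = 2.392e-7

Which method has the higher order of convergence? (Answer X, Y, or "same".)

Y

Method X: p ≈ ln(2.521e-2/4.030e-2)/ln(4.030e-2/6.445e-2) ≈ 1.00.
Method Y: p ≈ ln(2.392e-7/6.324e-5)/ln(6.324e-5/1.986e-3) ≈ 1.62.
Method Y has the higher order (≈1.6 vs ≈1.0).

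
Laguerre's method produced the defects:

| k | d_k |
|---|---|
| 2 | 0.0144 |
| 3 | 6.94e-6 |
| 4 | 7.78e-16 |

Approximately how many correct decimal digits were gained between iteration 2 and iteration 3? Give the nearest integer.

3

Digits gained ≈ log₁₀(d_2/d_3) = log₁₀(0.0144/6.94e-6) = log₁₀(2074.93) ≈ 3.317.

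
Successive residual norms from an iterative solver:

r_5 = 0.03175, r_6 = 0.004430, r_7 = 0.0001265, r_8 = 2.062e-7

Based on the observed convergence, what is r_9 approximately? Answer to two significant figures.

1.9e-12

First estimate the order: p ≈ ln(r_8/r_7) / ln(r_7/r_6) = ln(2.062e-7/0.0001265)/ln(0.0001265/0.004430) = ln(0.00163004)/ln(0.0285553) ≈ 1.8052.
Then r_9 ≈ r_8·(r_8/r_7)^p = 2.062e-7·(0.00163004)^1.8052 = 2.062e-7·9.27813e-06 ≈ 1.913e-12.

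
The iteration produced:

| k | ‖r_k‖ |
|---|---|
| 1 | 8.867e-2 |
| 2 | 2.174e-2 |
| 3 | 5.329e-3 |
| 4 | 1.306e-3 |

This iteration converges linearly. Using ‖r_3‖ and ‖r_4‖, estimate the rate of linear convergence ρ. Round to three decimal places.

ρ ≈ ‖r_4‖/‖r_3‖ = 1.306e-3/5.329e-3 = 0.24507

0.245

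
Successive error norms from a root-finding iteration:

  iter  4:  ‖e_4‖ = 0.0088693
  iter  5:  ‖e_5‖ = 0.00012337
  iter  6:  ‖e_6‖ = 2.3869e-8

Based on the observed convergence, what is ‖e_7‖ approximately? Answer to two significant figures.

8.9e-16

First estimate the order: p ≈ ln(‖e_6‖/‖e_5‖) / ln(‖e_5‖/‖e_4‖) = ln(2.3869e-8/0.00012337)/ln(0.00012337/0.0088693) = ln(0.000193475)/ln(0.0139098) ≈ 2.0000.
Then ‖e_7‖ ≈ ‖e_6‖·(‖e_6‖/‖e_5‖)^p = 2.3869e-8·(0.000193475)^2.0000 = 2.3869e-8·3.74326e-08 ≈ 8.935e-16.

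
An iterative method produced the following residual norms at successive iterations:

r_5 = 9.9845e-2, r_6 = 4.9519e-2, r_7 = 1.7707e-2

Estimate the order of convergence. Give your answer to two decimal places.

p ≈ ln(r_7/r_6) / ln(r_6/r_5)
  = ln(1.7707e-2/4.9519e-2) / ln(4.9519e-2/9.9845e-2)
  = ln(0.35758) / ln(0.495959)
  = -1.02840 / -0.70126 ≈ 1.46650

1.47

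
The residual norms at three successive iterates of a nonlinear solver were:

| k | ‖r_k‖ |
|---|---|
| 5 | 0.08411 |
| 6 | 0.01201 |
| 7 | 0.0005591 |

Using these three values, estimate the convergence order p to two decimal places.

1.58

p ≈ ln(‖r_7‖/‖r_6‖) / ln(‖r_6‖/‖r_5‖)
  = ln(0.0005591/0.01201) / ln(0.01201/0.08411)
  = ln(0.0465529) / ln(0.142789)
  = -3.06717 / -1.94639 ≈ 1.57582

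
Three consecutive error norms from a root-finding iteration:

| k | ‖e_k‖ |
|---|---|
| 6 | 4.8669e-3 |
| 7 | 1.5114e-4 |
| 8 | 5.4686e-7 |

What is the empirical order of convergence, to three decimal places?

p ≈ ln(‖e_8‖/‖e_7‖) / ln(‖e_7‖/‖e_6‖)
  = ln(5.4686e-7/1.5114e-4) / ln(1.5114e-4/4.8669e-3)
  = ln(0.00361823) / ln(0.0310547)
  = -5.621770 / -3.472005 ≈ 1.619171

1.619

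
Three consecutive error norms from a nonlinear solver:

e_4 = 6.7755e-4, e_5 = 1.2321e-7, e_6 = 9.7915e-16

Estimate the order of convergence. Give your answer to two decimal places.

2.17

p ≈ ln(e_6/e_5) / ln(e_5/e_4)
  = ln(9.7915e-16/1.2321e-7) / ln(1.2321e-7/6.7755e-4)
  = ln(7.947e-09) / ln(0.000181846)
  = -18.65047 / -8.61235 ≈ 2.16555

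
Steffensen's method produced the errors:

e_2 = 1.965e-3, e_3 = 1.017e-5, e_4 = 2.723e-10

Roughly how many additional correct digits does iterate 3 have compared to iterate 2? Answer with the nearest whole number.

2

Digits gained ≈ log₁₀(e_2/e_3) = log₁₀(1.965e-3/1.017e-5) = log₁₀(193.215) ≈ 2.286.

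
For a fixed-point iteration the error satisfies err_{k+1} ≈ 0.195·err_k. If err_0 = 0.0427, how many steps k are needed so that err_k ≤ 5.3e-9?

10

After k steps, err_k ≈ 0.0427·0.195^k.
Need 0.195^k ≤ 5.3e-9/0.0427 = 1.24122e-07.
k ≥ ln(1.24122e-07)/ln(0.195) = -15.9020/-1.63476 = 9.727.
Smallest integer k = 10.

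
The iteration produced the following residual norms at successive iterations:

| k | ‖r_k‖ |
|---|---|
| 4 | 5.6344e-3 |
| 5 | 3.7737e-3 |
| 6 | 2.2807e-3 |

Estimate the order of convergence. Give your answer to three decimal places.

p ≈ ln(‖r_6‖/‖r_5‖) / ln(‖r_5‖/‖r_4‖)
  = ln(2.2807e-3/3.7737e-3) / ln(3.7737e-3/5.6344e-3)
  = ln(0.604367) / ln(0.669761)
  = -0.503574 / -0.400834 ≈ 1.256316

1.256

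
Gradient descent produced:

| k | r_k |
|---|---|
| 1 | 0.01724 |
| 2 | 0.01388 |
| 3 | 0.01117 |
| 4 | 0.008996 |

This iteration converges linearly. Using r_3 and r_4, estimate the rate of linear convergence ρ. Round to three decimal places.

0.805

ρ ≈ r_4/r_3 = 0.008996/0.01117 = 0.80537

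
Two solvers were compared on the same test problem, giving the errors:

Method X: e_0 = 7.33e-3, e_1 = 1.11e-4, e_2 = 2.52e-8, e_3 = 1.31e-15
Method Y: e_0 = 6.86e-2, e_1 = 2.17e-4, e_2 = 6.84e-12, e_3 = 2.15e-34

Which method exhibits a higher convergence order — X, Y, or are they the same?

Y

Method X: p ≈ ln(1.31e-15/2.52e-8)/ln(2.52e-8/1.11e-4) ≈ 2.00.
Method Y: p ≈ ln(2.15e-34/6.84e-12)/ln(6.84e-12/2.17e-4) ≈ 3.00.
Method Y has the higher order (≈3.0 vs ≈2.0).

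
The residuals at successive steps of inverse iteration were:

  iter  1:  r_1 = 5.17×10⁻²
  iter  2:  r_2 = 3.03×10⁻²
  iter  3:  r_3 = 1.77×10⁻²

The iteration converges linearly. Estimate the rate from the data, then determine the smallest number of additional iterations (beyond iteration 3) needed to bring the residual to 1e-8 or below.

Rate ρ ≈ r_3/r_2 = 1.77×10⁻²/3.03×10⁻² = 0.5842.
After j more steps, r_{3+j} ≈ 1.77×10⁻²·ρ^j; need ρ^j ≤ 1e-8/1.77×10⁻² = 5.64972e-07.
j ≥ ln(5.64972e-07)/ln(0.5842) = -14.3865/-0.53751 = 26.765.
So 27 more iterations are needed.

27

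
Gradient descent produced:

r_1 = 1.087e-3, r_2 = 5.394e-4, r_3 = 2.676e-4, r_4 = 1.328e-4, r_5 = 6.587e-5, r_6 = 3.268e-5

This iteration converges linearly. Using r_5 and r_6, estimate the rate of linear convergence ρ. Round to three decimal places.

0.496

ρ ≈ r_6/r_5 = 3.268e-5/6.587e-5 = 0.49613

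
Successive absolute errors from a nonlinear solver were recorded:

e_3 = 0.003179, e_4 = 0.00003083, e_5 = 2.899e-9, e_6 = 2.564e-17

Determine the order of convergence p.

Consecutive ratios: e_6/e_5 = 2.564e-17/2.899e-9 = 8.84443e-09, e_5/e_4 = 2.899e-9/0.00003083 = 9.40318e-05.
p ≈ ln(8.84443e-09)/ln(9.40318e-05) = -18.5435/-9.2719 ≈ 2.00.
So the convergence is quadratic (order 2).

2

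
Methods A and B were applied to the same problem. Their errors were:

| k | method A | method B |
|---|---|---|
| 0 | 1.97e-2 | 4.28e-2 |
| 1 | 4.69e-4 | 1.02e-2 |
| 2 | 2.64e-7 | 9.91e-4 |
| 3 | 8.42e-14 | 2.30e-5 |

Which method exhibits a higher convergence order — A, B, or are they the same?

Method A: p ≈ ln(8.42e-14/2.64e-7)/ln(2.64e-7/4.69e-4) ≈ 2.00.
Method B: p ≈ ln(2.30e-5/9.91e-4)/ln(9.91e-4/1.02e-2) ≈ 1.61.
Method A has the higher order (≈2.0 vs ≈1.6).

A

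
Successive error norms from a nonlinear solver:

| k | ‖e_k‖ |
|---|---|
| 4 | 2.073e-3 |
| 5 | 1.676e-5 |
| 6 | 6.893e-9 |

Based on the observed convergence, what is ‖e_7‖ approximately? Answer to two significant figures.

2.3e-14

First estimate the order: p ≈ ln(‖e_6‖/‖e_5‖) / ln(‖e_5‖/‖e_4‖) = ln(6.893e-9/1.676e-5)/ln(1.676e-5/2.073e-3) = ln(0.000411277)/ln(0.0080849) ≈ 1.6182.
Then ‖e_7‖ ≈ ‖e_6‖·(‖e_6‖/‖e_5‖)^p = 6.893e-9·(0.000411277)^1.6182 = 6.893e-9·3.31889e-06 ≈ 2.288e-14.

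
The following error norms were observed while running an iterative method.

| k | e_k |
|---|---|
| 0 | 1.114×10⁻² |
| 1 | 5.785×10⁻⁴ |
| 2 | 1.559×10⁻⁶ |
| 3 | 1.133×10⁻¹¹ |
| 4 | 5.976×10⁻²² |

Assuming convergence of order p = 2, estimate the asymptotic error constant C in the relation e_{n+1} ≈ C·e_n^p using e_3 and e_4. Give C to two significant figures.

4.7

C ≈ e_4 / e_3^2
  = 5.976×10⁻²² / (1.133×10⁻¹¹)^2
  = 5.976×10⁻²² / 1.28369e-22 ≈ 4.6553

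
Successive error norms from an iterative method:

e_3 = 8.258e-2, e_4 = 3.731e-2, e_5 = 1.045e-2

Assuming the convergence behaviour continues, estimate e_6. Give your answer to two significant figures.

1.4e-3

First estimate the order: p ≈ ln(e_5/e_4) / ln(e_4/e_3) = ln(1.045e-2/3.731e-2)/ln(3.731e-2/8.258e-2) = ln(0.280086)/ln(0.451804) ≈ 1.6018.
Then e_6 ≈ e_5·(e_5/e_4)^p = 1.045e-2·(0.280086)^1.6018 = 1.045e-2·0.130218 ≈ 0.001361.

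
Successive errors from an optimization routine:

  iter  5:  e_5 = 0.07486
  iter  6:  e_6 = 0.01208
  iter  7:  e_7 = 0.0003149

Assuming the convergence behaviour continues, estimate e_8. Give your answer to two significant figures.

2.1e-7

First estimate the order: p ≈ ln(e_7/e_6) / ln(e_6/e_5) = ln(0.0003149/0.01208)/ln(0.01208/0.07486) = ln(0.0260679)/ln(0.161368) ≈ 1.9994.
Then e_8 ≈ e_7·(e_7/e_6)^p = 0.0003149·(0.0260679)^1.9994 = 0.0003149·0.000681024 ≈ 2.145e-07.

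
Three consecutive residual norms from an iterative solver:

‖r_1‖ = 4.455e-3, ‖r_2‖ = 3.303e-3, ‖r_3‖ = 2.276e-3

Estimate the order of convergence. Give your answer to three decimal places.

p ≈ ln(‖r_3‖/‖r_2‖) / ln(‖r_2‖/‖r_1‖)
  = ln(2.276e-3/3.303e-3) / ln(3.303e-3/4.455e-3)
  = ln(0.689071) / ln(0.741414)
  = -0.372411 / -0.299196 ≈ 1.244706

1.245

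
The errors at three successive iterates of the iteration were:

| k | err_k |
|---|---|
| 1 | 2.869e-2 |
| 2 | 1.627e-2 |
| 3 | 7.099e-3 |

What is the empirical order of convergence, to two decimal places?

1.46

p ≈ ln(err_3/err_2) / ln(err_2/err_1)
  = ln(7.099e-3/1.627e-2) / ln(1.627e-2/2.869e-2)
  = ln(0.436325) / ln(0.567097)
  = -0.82937 / -0.56722 ≈ 1.46217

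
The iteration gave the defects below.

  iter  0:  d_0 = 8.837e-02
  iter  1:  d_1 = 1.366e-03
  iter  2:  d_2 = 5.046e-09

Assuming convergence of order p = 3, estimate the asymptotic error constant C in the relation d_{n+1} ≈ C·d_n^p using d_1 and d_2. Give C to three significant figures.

1.98

C ≈ d_2 / d_1^3
  = 5.046e-09 / (1.366e-03)^3
  = 5.046e-09 / 2.5489e-09 ≈ 1.9797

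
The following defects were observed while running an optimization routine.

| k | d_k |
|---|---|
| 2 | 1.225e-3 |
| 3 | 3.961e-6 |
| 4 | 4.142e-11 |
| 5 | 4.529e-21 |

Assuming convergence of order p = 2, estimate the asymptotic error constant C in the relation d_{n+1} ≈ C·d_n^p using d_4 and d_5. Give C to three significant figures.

2.64

C ≈ d_5 / d_4^2
  = 4.529e-21 / (4.142e-11)^2
  = 4.529e-21 / 1.71562e-21 ≈ 2.6399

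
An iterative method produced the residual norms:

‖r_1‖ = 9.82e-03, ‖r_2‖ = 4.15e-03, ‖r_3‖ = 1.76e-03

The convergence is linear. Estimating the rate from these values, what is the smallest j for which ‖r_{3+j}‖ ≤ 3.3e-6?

8

Rate ρ ≈ ‖r_3‖/‖r_2‖ = 1.76e-03/4.15e-03 = 0.4241.
After j more steps, ‖r_{3+j}‖ ≈ 1.76e-03·ρ^j; need ρ^j ≤ 3.3e-6/1.76e-03 = 0.001875.
j ≥ ln(0.001875)/ln(0.4241) = -6.2791/-0.85779 = 7.320.
So 8 more iterations are needed.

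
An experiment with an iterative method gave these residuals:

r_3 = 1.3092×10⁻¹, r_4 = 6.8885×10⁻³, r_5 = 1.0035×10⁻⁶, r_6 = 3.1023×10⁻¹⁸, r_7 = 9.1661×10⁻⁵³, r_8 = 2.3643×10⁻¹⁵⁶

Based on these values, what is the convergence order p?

3

Consecutive ratios: r_8/r_7 = 2.3643×10⁻¹⁵⁶/9.1661×10⁻⁵³ = 2.5794e-104, r_7/r_6 = 9.1661×10⁻⁵³/3.1023×10⁻¹⁸ = 2.95461e-35.
p ≈ ln(2.5794e-104)/ln(2.95461e-35) = -238.5213/-79.5071 ≈ 3.00.
So the convergence is cubic (order 3).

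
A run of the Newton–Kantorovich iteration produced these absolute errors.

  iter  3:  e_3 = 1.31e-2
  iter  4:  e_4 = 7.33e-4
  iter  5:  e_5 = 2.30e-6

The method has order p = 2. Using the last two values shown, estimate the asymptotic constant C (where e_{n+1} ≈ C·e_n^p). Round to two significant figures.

4.3

C ≈ e_5 / e_4^2
  = 2.30e-6 / (7.33e-4)^2
  = 2.30e-6 / 5.37289e-07 ≈ 4.2808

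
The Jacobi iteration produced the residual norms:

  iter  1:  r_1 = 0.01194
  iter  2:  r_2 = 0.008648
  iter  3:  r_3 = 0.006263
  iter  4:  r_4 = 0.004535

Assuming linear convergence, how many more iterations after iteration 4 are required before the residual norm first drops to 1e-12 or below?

69

Rate ρ ≈ r_4/r_3 = 0.004535/0.006263 = 0.7241.
After j more steps, r_{4+j} ≈ 0.004535·ρ^j; need ρ^j ≤ 1e-12/0.004535 = 2.20507e-10.
j ≥ ln(2.20507e-10)/ln(0.7241) = -22.2351/-0.32283 = 68.876.
So 69 more iterations are needed.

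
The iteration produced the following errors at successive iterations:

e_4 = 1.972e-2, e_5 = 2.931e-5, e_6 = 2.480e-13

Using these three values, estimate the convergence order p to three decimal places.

2.855

p ≈ ln(e_6/e_5) / ln(e_5/e_4)
  = ln(2.480e-13/2.931e-5) / ln(2.931e-5/1.972e-2)
  = ln(8.46128e-09) / ln(0.00148631)
  = -18.587765 / -6.511459 ≈ 2.854624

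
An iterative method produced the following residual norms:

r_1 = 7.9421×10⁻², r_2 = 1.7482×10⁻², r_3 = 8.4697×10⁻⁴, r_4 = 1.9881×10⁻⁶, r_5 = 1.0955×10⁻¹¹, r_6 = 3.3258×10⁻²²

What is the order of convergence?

2

Consecutive ratios: r_6/r_5 = 3.3258×10⁻²²/1.0955×10⁻¹¹ = 3.03587e-11, r_5/r_4 = 1.0955×10⁻¹¹/1.9881×10⁻⁶ = 5.51029e-06.
p ≈ ln(3.03587e-11)/ln(5.51029e-06) = -24.2179/-12.1089 ≈ 2.00.
So the convergence is quadratic (order 2).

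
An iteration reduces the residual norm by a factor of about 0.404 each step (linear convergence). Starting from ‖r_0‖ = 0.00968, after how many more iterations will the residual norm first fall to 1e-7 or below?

After k steps, ‖r_k‖ ≈ 0.00968·0.404^k.
Need 0.404^k ≤ 1e-7/0.00968 = 1.03306e-05.
k ≥ ln(1.03306e-05)/ln(0.404) = -11.4804/-0.90634 = 12.667.
Smallest integer k = 13.

13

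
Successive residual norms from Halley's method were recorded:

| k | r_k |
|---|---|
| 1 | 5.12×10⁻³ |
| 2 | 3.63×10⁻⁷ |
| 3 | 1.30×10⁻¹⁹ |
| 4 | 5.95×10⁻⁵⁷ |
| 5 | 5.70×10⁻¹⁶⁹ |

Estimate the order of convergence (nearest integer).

3

Consecutive ratios: r_5/r_4 = 5.70×10⁻¹⁶⁹/5.95×10⁻⁵⁷ = 9.57983e-113, r_4/r_3 = 5.95×10⁻⁵⁷/1.30×10⁻¹⁹ = 4.57692e-38.
p ≈ ln(9.57983e-113)/ln(4.57692e-38) = -257.9325/-85.9772 ≈ 3.00.
So the convergence is cubic (order 3).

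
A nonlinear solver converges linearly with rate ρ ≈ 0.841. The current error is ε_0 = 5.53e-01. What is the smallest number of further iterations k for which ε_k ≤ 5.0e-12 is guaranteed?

After k steps, ε_k ≈ 5.53e-01·0.841^k.
Need 0.841^k ≤ 5.0e-12/5.53e-01 = 9.04159e-12.
k ≥ ln(9.04159e-12)/ln(0.841) = -25.4292/-0.17316 = 146.854.
Smallest integer k = 147.

147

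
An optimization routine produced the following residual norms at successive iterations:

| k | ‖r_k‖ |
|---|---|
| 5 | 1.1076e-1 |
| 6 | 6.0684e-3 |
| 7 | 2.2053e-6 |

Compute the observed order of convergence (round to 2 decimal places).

p ≈ ln(‖r_7‖/‖r_6‖) / ln(‖r_6‖/‖r_5‖)
  = ln(2.2053e-6/6.0684e-3) / ln(6.0684e-3/1.1076e-1)
  = ln(0.000363407) / ln(0.0547887)
  = -7.91999 / -2.90427 ≈ 2.72702

2.73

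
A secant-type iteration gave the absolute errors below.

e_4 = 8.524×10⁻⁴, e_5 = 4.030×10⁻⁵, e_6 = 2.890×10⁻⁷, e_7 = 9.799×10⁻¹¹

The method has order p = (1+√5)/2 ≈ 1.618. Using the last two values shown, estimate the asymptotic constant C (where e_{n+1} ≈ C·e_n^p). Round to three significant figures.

C ≈ e_7 / e_6^1.618
  = 9.799×10⁻¹¹ / (2.890×10⁻⁷)^1.618
  = 9.799×10⁻¹¹ / 2.62865e-11 ≈ 3.7278

3.73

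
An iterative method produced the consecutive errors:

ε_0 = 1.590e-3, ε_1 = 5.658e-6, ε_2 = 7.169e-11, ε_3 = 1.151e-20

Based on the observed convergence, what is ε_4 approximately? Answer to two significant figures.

First estimate the order: p ≈ ln(ε_3/ε_2) / ln(ε_2/ε_1) = ln(1.151e-20/7.169e-11)/ln(7.169e-11/5.658e-6) = ln(1.60552e-10)/ln(1.26706e-05) ≈ 2.0000.
Then ε_4 ≈ ε_3·(ε_3/ε_2)^p = 1.151e-20·(1.60552e-10)^2.0000 = 1.151e-20·2.57769e-20 ≈ 2.967e-40.

3.0e-40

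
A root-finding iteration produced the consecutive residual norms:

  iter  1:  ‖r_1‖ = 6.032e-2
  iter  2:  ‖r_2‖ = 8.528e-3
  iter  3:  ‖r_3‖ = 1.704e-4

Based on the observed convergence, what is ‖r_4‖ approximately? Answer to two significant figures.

6.8e-8

First estimate the order: p ≈ ln(‖r_3‖/‖r_2‖) / ln(‖r_2‖/‖r_1‖) = ln(1.704e-4/8.528e-3)/ln(8.528e-3/6.032e-2) = ln(0.0199812)/ln(0.141379) ≈ 2.0002.
Then ‖r_4‖ ≈ ‖r_3‖·(‖r_3‖/‖r_2‖)^p = 1.704e-4·(0.0199812)^2.0002 = 1.704e-4·0.000398936 ≈ 6.798e-08.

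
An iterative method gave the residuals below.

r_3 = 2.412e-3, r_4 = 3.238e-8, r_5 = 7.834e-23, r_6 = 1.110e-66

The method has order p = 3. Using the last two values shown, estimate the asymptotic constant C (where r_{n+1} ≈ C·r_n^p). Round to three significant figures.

2.31

C ≈ r_6 / r_5^3
  = 1.110e-66 / (7.834e-23)^3
  = 1.110e-66 / 4.80785e-67 ≈ 2.3087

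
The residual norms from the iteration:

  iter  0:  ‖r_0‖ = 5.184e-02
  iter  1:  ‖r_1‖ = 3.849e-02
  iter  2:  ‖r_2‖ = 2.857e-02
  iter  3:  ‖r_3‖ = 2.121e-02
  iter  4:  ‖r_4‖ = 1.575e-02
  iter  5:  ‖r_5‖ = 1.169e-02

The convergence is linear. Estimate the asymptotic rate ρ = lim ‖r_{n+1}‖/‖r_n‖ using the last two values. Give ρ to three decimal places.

ρ ≈ ‖r_5‖/‖r_4‖ = 1.169e-02/1.575e-02 = 0.74222

0.742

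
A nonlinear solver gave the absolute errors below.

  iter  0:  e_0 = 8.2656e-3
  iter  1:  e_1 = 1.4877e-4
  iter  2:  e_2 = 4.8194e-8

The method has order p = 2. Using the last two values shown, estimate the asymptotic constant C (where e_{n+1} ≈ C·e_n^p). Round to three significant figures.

C ≈ e_2 / e_1^2
  = 4.8194e-8 / (1.4877e-4)^2
  = 4.8194e-8 / 2.21325e-08 ≈ 2.1775

2.18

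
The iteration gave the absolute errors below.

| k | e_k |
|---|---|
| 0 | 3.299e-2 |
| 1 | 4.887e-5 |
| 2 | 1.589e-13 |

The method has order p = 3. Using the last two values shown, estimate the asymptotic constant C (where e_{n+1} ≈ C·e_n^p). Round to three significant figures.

1.36

C ≈ e_2 / e_1^3
  = 1.589e-13 / (4.887e-5)^3
  = 1.589e-13 / 1.16715e-13 ≈ 1.3614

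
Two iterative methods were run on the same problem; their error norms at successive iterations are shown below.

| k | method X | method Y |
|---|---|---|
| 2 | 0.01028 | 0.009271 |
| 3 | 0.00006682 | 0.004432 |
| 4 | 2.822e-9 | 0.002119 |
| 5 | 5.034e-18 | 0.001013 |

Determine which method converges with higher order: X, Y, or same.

X

Method X: p ≈ ln(5.034e-18/2.822e-9)/ln(2.822e-9/0.00006682) ≈ 2.00.
Method Y: p ≈ ln(0.001013/0.002119)/ln(0.002119/0.004432) ≈ 1.00.
Method X has the higher order (≈2.0 vs ≈1.0).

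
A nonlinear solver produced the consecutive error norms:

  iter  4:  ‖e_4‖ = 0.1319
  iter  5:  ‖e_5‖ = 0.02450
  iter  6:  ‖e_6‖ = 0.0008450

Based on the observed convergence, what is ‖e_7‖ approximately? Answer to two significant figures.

1.0e-6

First estimate the order: p ≈ ln(‖e_6‖/‖e_5‖) / ln(‖e_5‖/‖e_4‖) = ln(0.0008450/0.02450)/ln(0.02450/0.1319) = ln(0.0344898)/ln(0.185747) ≈ 2.0002.
Then ‖e_7‖ ≈ ‖e_6‖·(‖e_6‖/‖e_5‖)^p = 0.0008450·(0.0344898)^2.0002 = 0.0008450·0.00118875 ≈ 1.004e-06.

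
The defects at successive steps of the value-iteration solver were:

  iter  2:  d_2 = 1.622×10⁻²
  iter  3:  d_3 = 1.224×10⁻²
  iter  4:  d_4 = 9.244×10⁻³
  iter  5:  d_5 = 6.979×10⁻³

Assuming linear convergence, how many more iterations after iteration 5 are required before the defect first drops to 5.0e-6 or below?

Rate ρ ≈ d_5/d_4 = 6.979×10⁻³/9.244×10⁻³ = 0.7550.
After j more steps, d_{5+j} ≈ 6.979×10⁻³·ρ^j; need ρ^j ≤ 5.0e-6/6.979×10⁻³ = 0.000716435.
j ≥ ln(0.000716435)/ln(0.7550) = -7.2412/-0.28104 = 25.766.
So 26 more iterations are needed.

26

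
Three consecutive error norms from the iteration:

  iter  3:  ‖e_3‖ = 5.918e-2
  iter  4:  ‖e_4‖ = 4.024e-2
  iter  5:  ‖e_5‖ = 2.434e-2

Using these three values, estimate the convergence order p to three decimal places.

1.303

p ≈ ln(‖e_5‖/‖e_4‖) / ln(‖e_4‖/‖e_3‖)
  = ln(2.434e-2/4.024e-2) / ln(4.024e-2/5.918e-2)
  = ln(0.604871) / ln(0.679959)
  = -0.502740 / -0.385723 ≈ 1.303371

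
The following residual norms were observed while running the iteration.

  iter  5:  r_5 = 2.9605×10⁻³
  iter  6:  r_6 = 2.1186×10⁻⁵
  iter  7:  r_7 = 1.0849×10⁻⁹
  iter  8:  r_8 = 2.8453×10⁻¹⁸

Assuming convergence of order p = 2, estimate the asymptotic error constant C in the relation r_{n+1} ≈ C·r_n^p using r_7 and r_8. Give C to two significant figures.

C ≈ r_8 / r_7^2
  = 2.8453×10⁻¹⁸ / (1.0849×10⁻⁹)^2
  = 2.8453×10⁻¹⁸ / 1.17701e-18 ≈ 2.4174

2.4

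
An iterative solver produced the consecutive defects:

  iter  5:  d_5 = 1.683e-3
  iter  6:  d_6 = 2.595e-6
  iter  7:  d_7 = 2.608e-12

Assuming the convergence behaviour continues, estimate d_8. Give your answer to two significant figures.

First estimate the order: p ≈ ln(d_7/d_6) / ln(d_6/d_5) = ln(2.608e-12/2.595e-6)/ln(2.595e-6/1.683e-3) = ln(1.00501e-06)/ln(0.00154189) ≈ 2.1330.
Then d_8 ≈ d_7·(d_7/d_6)^p = 2.608e-12·(1.00501e-06)^2.1330 = 2.608e-12·1.60927e-13 ≈ 4.197e-25.

4.2e-25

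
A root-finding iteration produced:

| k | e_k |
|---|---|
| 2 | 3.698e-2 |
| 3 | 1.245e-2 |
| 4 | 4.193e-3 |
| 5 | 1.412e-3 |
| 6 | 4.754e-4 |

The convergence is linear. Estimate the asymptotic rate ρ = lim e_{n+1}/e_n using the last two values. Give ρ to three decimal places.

ρ ≈ e_6/e_5 = 4.754e-4/1.412e-3 = 0.33669

0.337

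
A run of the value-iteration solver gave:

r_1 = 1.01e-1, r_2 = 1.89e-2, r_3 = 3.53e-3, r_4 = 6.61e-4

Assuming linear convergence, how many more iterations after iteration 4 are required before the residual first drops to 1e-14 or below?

15

Rate ρ ≈ r_4/r_3 = 6.61e-4/3.53e-3 = 0.1873.
After j more steps, r_{4+j} ≈ 6.61e-4·ρ^j; need ρ^j ≤ 1e-14/6.61e-4 = 1.51286e-11.
j ≥ ln(1.51286e-11)/ln(0.1873) = -24.9144/-1.67504 = 14.874.
So 15 more iterations are needed.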